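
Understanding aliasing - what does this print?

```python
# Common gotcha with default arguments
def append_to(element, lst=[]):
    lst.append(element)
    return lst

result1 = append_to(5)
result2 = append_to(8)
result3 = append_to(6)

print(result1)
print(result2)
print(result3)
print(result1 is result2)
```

Key concept: mutable default argument gotcha.
Step by step:
`result1 = append_to(5)` → result1 = [5]
`result2 = append_to(8)` → result1 = [5, 8] (same object as result2); result2 = [5, 8] (same object as result1)
`result3 = append_to(6)` → result1 = [5, 8, 6] (same object as result2, result3); result2 = [5, 8, 6] (same object as result1, result3); result3 = [5, 8, 6] (same object as result1, result2)
`print(result1)` → prints [5, 8, 6]
`print(result2)` → prints [5, 8, 6]
`print(result3)` → prints [5, 8, 6]
`print(result1 is result2)` → prints True

Answer:
[5, 8, 6]
[5, 8, 6]
[5, 8, 6]
True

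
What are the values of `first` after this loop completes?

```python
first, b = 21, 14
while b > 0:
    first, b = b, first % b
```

GCD of 21 and 14
`first` takes the values: 21 → 14 → 7

Answer: 7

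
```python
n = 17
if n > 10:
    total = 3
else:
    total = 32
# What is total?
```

Trace:
`n = 17` → n = 17
`if n > 10: ...` → n > 10 is True → total = 3
So total = 3

Answer: 3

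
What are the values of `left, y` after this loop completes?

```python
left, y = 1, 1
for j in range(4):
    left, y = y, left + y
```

Fibonacci: after 4 iterations
`left, y` takes the values: (1, 1) → (1, 2) → (2, 3) → (3, 5) → (5, 8)

Answer: 5, 8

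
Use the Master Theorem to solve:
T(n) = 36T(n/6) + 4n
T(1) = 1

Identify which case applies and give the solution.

a=36, b=6, f(n)=4n. log_6(36) = 2. Since c=1 < 2, Case 1 applies: T(n) = Θ(n^log_b(a)) = O(n^2).

Answer: O(n^2) - Case 1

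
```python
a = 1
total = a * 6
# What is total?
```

Trace:
`a = 1` → a = 1
`total = a * 6` → total = 6
So total = 6

Answer: 6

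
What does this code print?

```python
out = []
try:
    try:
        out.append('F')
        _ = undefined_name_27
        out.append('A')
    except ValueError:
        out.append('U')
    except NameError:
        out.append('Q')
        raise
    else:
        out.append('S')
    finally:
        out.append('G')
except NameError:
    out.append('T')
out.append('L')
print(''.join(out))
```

Execution trace: 'F' (try body) → 'Q' (except NameError) → 'G' (finally) → 'T' (outer except NameError) → 'L' (after the try/except). Output: FQGTL

Answer: FQGTL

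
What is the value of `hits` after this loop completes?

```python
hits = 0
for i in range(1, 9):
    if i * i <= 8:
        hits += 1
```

Count numbers where i² ≤ 8
`hits` takes the values: 0 → 1 → 2

Answer: 2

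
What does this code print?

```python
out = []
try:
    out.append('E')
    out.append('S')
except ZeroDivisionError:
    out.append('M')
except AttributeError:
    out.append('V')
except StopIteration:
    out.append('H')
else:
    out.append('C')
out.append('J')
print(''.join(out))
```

Execution trace: 'E' (try body) → 'S' (try body, no exception) → 'C' (else) → 'J' (after the try/except). Output: ESCJ

Answer: ESCJ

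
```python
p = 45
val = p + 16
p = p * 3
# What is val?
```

Trace:
`p = 45` → p = 45
`val = p + 16` → val = 61
`p = p * 3` → p = 135
So val = 61

Answer: 61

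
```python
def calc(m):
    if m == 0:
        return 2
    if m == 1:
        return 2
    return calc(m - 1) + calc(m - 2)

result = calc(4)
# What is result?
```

Build up from base cases: calc(0)=2, calc(1)=2, calc(2)=4, calc(3)=6, calc(4)=10

Answer: 10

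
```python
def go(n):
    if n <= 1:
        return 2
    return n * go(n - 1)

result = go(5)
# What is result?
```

go(5) = 5 * 4 * 3 * 2 * 2 = 240

Answer: 240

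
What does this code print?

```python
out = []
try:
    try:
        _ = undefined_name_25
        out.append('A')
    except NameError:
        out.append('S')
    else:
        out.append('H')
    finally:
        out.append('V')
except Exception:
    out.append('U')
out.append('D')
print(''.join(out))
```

Execution trace: 'S' (inner except NameError) → 'V' (inner finally) → 'D' (after the try/except). Output: SVD

Answer: SVD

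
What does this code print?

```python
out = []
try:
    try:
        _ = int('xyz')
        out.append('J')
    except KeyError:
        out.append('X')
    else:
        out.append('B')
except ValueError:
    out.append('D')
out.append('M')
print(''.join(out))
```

Execution trace: 'D' (outer except ValueError) → 'M' (after the try/except). Output: DM

Answer: DM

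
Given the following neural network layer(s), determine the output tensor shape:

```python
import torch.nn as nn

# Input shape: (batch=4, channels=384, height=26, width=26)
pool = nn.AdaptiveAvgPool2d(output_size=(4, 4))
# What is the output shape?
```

Input: (4, 384, 26, 26) -> Output: (4, 384, 4, 4)

Answer: (4, 384, 4, 4)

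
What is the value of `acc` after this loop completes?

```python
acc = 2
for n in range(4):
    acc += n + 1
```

Start at 2, add 1 to 4 = 12
`acc` takes the values: 2 → 3 → 5 → 8 → 12

Answer: 12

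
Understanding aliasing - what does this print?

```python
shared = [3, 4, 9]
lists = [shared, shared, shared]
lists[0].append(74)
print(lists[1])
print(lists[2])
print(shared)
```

Key concept: list of same reference.
Step by step:
`shared = [3, 4, 9]` → shared = [3, 4, 9]
`lists = [shared, shared, shared]` → lists = [[3, 4, 9], [3, 4, 9], [3, 4, 9]]
`lists[0].append(74)` → shared = [3, 4, 9, 74]; lists = [[3, 4, 9, 74], [3, 4, 9, 74], [3, 4, 9, 74]]
`print(lists[1])` → prints [3, 4, 9, 74]
`print(lists[2])` → prints [3, 4, 9, 74]
`print(shared)` → prints [3, 4, 9, 74]

Answer:
[3, 4, 9, 74]
[3, 4, 9, 74]
[3, 4, 9, 74]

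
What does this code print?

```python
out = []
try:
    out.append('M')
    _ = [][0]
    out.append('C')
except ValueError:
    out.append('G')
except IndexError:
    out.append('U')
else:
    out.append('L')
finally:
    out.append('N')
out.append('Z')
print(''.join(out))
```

Execution trace: 'M' (try body) → 'U' (except IndexError) → 'N' (finally) → 'Z' (after the try/except). Output: MUNZ

Answer: MUNZ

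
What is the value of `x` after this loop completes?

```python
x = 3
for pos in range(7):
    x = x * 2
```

Multiply by 2, 7 times: 3 * 2^7 = 384
`x` takes the values: 3 → 6 → 12 → 24 → 48 → 96 → 192 → 384

Answer: 384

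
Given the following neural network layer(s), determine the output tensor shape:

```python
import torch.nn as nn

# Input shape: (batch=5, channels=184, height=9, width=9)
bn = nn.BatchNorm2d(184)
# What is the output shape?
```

Input: (5, 184, 9, 9) -> Output: (5, 184, 9, 9)

Answer: (5, 184, 9, 9)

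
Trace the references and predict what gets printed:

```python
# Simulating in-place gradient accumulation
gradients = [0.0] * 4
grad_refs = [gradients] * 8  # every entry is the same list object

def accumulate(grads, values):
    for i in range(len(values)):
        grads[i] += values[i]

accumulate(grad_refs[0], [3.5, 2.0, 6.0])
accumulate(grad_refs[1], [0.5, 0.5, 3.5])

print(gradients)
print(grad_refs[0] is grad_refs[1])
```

Key concept: gradient accumulation aliasing.
Step by step:
`gradients = [0.0] * 4` → gradients = [0.0, 0.0, 0.0, 0.0]
`grad_refs = [gradients] * 8` → grad_refs = [[0.0, 0.0, 0.0, 0.0], [0.0, 0.0, 0.0, 0.0], [0.0, 0.0, 0.0, 0.0], [0.0, 0.0, 0.0, 0.0], [0.0, 0.0, 0.0, 0.0], [0.0, 0.0, 0.0, 0.0], [0.0, 0.0, 0.0, 0.0], [0.0, 0.0, 0.0, 0.0]]
`accumulate(grad_refs[0], [3.5, 2.0, 6.0])` → gradients = [3.5, 2.0, 6.0, 0.0]; grad_refs = [[3.5, 2.0, 6.0, 0.0], [3.5, 2.0, 6.0, 0.0], [3.5, 2.0, 6.0, 0.0], [3.5, 2.0, 6.0, 0.0], [3.5, 2.0, 6.0, 0.0], [3.5, 2.0, 6.0, 0.0], [3.5, 2.0, 6.0, 0.0], [3.5, 2.0, 6.0, 0.0]]
`accumulate(grad_refs[1], [0.5, 0.5, 3.5])` → gradients = [4.0, 2.5, 9.5, 0.0]; grad_refs = [[4.0, 2.5, 9.5, 0.0], [4.0, 2.5, 9.5, 0.0], [4.0, 2.5, 9.5, 0.0], [4.0, 2.5, 9.5, 0.0], [4.0, 2.5, 9.5, 0.0], [4.0, 2.5, 9.5, 0.0], [4.0, 2.5, 9.5, 0.0], [4.0, 2.5, 9.5, 0.0]]
`print(gradients)` → prints [4.0, 2.5, 9.5, 0.0]
`print(grad_refs[0] is grad_refs[1])` → prints True

Answer:
[4.0, 2.5, 9.5, 0.0]
True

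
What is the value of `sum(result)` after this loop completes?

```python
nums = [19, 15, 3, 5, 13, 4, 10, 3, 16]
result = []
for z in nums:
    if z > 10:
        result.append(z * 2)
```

Sum of doubled values > 10
`result` takes the values: [] → [38] → [38, 30] → [38, 30, 26] → [38, 30, 26, 32]
So `sum(result)` = 126

Answer: 126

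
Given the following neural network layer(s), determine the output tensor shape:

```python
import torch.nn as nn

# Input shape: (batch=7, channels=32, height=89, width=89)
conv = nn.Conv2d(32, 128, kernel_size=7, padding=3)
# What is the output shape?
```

Input: (7, 32, 89, 89) -> Output: (7, 128, 89, 89)

Answer: (7, 128, 89, 89)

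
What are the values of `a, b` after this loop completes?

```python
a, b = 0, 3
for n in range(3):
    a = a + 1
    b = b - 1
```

a goes 0→3, b goes 3→0
`a, b` takes the values: (0, 3) → (1, 3) → (1, 2) → (2, 2) → (2, 1) → (3, 1) → (3, 0)

Answer: 3, 0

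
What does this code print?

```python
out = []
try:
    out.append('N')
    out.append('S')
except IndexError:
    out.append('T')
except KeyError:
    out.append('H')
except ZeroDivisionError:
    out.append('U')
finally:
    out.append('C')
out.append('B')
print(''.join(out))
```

Execution trace: 'N' (try body) → 'S' (try body, no exception) → 'C' (finally) → 'B' (after the try/except). Output: NSCB

Answer: NSCB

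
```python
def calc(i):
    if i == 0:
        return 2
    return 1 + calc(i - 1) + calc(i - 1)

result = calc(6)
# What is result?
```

calc(i) = 1 + 2·calc(i-1), calc(0)=2. Closed form: (2+1)·2^6 - 1 = 191.

Answer: 191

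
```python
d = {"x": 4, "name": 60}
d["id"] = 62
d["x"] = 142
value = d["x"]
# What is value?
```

Trace:
`d = {"x": 4, "name": 60}` → d = {'x': 4, 'name': 60}
`d["id"] = 62` → d = {'x': 4, 'name': 60, 'id': 62}
`d["x"] = 142` → d = {'x': 142, 'name': 60, 'id': 62}
`value = d["x"]` → value = 142
So value = 142

Answer: 142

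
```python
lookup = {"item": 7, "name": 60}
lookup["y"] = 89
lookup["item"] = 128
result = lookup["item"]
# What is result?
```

Trace:
`lookup = {"item": 7, "name": 60}` → lookup = {'item': 7, 'name': 60}
`lookup["y"] = 89` → lookup = {'item': 7, 'name': 60, 'y': 89}
`lookup["item"] = 128` → lookup = {'item': 128, 'name': 60, 'y': 89}
`result = lookup["item"]` → result = 128
So result = 128

Answer: 128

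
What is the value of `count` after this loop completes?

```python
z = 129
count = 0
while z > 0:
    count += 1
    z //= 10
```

Count digits by repeated division by 10
`count` takes the values: 0 → 1 → 2 → 3

Answer: 3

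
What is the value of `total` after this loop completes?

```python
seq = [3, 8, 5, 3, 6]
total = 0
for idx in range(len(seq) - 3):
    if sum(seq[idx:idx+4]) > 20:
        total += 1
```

Count windows with sum > 20
`total` takes the values: 0 → 1

Answer: 1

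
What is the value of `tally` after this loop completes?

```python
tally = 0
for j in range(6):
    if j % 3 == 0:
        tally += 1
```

Count numbers divisible by 3 in range(6)
`tally` takes the values: 0 → 1 → 2

Answer: 2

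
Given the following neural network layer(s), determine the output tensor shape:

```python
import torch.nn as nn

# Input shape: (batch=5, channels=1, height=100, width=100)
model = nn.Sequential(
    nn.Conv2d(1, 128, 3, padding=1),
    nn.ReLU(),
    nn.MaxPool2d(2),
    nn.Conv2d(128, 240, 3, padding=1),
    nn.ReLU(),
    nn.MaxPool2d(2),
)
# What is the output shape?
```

Input: (5, 1, 100, 100) -> after first Conv2d: (5, 128, 100, 100) -> after first MaxPool2d: (5, 128, 50, 50) -> after second Conv2d: (5, 240, 50, 50) -> Output: (5, 240, 25, 25)

Answer: (5, 240, 25, 25)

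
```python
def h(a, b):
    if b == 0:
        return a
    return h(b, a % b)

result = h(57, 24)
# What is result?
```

h(57, 24) -> h(24, 9) -> h(9, 6) -> h(6, 3) -> h(3, 0) -> 3

Answer: 3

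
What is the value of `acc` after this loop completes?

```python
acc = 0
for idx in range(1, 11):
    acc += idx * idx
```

Sum of squares 1² to 10² = 385
`acc` takes the values: 0 → 1 → 5 → 14 → 30 → 55 → 91 → 140 → 204 → 285 → 385

Answer: 385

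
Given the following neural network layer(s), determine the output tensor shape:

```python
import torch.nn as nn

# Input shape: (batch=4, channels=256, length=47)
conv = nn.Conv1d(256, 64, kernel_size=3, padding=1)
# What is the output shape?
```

Input: (4, 256, 47) -> Output: (4, 64, 47)

Answer: (4, 64, 47)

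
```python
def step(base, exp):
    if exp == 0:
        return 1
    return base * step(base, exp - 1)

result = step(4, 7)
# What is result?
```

step(4, 7) = 4 * 4 * 4 * 4 * 4 * 4 * 4 = 16384

Answer: 16384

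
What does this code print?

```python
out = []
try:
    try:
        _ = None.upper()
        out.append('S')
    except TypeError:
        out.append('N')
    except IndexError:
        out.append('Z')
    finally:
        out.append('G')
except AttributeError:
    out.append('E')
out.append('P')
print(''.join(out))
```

Execution trace: 'G' (finally) → 'E' (outer except AttributeError) → 'P' (after the try/except). Output: GEP

Answer: GEP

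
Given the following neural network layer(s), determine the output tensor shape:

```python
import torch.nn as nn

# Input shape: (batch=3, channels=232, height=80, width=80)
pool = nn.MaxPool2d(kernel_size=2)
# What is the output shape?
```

Input: (3, 232, 80, 80) -> Output: (3, 232, 40, 40)

Answer: (3, 232, 40, 40)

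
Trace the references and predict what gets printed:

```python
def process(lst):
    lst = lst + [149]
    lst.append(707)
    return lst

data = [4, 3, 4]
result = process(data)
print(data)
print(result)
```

Key concept: rebinding parameter vs mutation.
Step by step:
`data = [4, 3, 4]` → data = [4, 3, 4]
`result = process(data)` → result = [4, 3, 4, 149, 707]
`print(data)` → prints [4, 3, 4]
`print(result)` → prints [4, 3, 4, 149, 707]

Answer:
[4, 3, 4]
[4, 3, 4, 149, 707]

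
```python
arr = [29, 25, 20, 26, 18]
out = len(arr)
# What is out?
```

Trace:
`arr = [29, 25, 20, 26, 18]` → arr = [29, 25, 20, 26, 18]
`out = len(arr)` → out = 5
So out = 5

Answer: 5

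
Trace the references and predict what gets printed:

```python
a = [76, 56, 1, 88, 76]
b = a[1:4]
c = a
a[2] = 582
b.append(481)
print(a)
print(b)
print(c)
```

Key concept: slice vs alias.
Step by step:
`a = [76, 56, 1, 88, 76]` → a = [76, 56, 1, 88, 76]
`b = a[1:4]` → b = [56, 1, 88]
`c = a` → c = [76, 56, 1, 88, 76] (same object as a)
`a[2] = 582` → a = [76, 56, 582, 88, 76] (same object as c); c = [76, 56, 582, 88, 76] (same object as a)
`b.append(481)` → b = [56, 1, 88, 481]
`print(a)` → prints [76, 56, 582, 88, 76]
`print(b)` → prints [56, 1, 88, 481]
`print(c)` → prints [76, 56, 582, 88, 76]

Answer:
[76, 56, 582, 88, 76]
[56, 1, 88, 481]
[76, 56, 582, 88, 76]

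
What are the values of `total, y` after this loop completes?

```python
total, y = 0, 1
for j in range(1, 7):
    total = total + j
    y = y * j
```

Sum and factorial of 1 to 6
`total, y` takes the values: (0, 1) → (1, 1) → (3, 1) → (3, 2) → (6, 2) → (6, 6) → (10, 6) → (10, 24) → (15, 24) → (15, 120) → (21, 120) → (21, 720)

Answer: 21, 720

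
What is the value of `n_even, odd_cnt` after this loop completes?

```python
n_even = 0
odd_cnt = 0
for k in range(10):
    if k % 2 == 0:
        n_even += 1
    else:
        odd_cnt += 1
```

Count evens and odds in range(10)
`n_even, odd_cnt` takes the values: (0, 0) → (1, 0) → (1, 1) → (2, 1) → (2, 2) → (3, 2) → (3, 3) → (4, 3) → (4, 4) → (5, 4) → (5, 5)

Answer: 5, 5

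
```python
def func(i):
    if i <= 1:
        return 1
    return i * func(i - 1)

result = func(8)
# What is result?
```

func(8) = 8 * 7 * 6 * 5 * 4 * 3 * 2 * 1 = 40320

Answer: 40320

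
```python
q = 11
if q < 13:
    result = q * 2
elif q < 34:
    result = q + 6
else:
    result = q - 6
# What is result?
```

Trace:
`q = 11` → q = 11
`if q < 13: ...` → q < 13 is True → result = 22
So result = 22

Answer: 22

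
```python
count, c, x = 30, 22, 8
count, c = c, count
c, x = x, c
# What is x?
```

Trace:
`count, c, x = 30, 22, 8` → count = 30; c = 22; x = 8
`count, c = c, count` → count = 22; c = 30
`c, x = x, c` → c = 8; x = 30
So x = 30

Answer: 30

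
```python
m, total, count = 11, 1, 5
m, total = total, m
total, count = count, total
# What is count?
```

Trace:
`m, total, count = 11, 1, 5` → m = 11; total = 1; count = 5
`m, total = total, m` → m = 1; total = 11
`total, count = count, total` → total = 5; count = 11
So count = 11

Answer: 11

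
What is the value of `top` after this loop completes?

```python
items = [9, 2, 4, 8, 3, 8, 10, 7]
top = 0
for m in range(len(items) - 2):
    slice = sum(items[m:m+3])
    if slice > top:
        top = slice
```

Max sum of 3-element window in [9, 2, 4, 8, 3, 8, 10, 7]
`top` takes the values: 0 → 15 → 19 → 21 → 25

Answer: 25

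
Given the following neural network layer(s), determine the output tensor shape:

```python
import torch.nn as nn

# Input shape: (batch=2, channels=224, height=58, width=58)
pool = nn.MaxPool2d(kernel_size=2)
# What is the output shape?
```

Input: (2, 224, 58, 58) -> Output: (2, 224, 29, 29)

Answer: (2, 224, 29, 29)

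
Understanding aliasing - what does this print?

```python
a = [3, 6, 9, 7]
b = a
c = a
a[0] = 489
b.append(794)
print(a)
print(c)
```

Key concept: multiple aliases.
Step by step:
`a = [3, 6, 9, 7]` → a = [3, 6, 9, 7]
`b = a` → b = [3, 6, 9, 7] (same object as a)
`c = a` → c = [3, 6, 9, 7] (same object as a, b)
`a[0] = 489` → a = [489, 6, 9, 7] (same object as b, c); b = [489, 6, 9, 7] (same object as a, c); c = [489, 6, 9, 7] (same object as a, b)
`b.append(794)` → a = [489, 6, 9, 7, 794] (same object as b, c); b = [489, 6, 9, 7, 794] (same object as a, c); c = [489, 6, 9, 7, 794] (same object as a, b)
`print(a)` → prints [489, 6, 9, 7, 794]
`print(c)` → prints [489, 6, 9, 7, 794]

Answer:
[489, 6, 9, 7, 794]
[489, 6, 9, 7, 794]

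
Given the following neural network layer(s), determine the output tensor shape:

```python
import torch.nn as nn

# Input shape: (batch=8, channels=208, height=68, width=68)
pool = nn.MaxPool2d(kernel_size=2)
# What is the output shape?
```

Input: (8, 208, 68, 68) -> Output: (8, 208, 34, 34)

Answer: (8, 208, 34, 34)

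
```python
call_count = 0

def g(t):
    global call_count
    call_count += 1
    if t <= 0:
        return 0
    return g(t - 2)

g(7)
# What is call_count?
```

Linear recursion stepping by 2: 5 calls from t=7 down to ≤0.

Answer: 5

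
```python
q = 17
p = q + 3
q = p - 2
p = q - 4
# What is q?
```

Trace:
`q = 17` → q = 17
`p = q + 3` → p = 20
`q = p - 2` → q = 18
`p = q - 4` → p = 14
So q = 18

Answer: 18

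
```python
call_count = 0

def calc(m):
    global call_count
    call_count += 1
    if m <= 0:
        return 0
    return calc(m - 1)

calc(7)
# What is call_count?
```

Linear recursion stepping by 1: 8 calls from m=7 down to ≤0.

Answer: 8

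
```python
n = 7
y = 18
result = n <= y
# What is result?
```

Trace:
`n = 7` → n = 7
`y = 18` → y = 18
`result = n <= y` → result = True
So result = True

Answer: True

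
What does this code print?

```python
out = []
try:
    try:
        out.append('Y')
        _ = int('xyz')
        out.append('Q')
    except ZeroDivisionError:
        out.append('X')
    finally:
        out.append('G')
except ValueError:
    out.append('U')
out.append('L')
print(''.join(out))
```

Execution trace: 'Y' (inner try body) → 'G' (inner finally) → 'U' (outer except ValueError) → 'L' (after the try/except). Output: YGUL

Answer: YGUL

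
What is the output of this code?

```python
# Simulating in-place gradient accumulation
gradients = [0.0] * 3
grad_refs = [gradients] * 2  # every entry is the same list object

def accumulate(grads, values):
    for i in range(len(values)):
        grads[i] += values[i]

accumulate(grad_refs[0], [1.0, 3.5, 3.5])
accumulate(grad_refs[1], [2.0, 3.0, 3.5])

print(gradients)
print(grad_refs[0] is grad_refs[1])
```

Key concept: gradient accumulation aliasing.
Step by step:
`gradients = [0.0] * 3` → gradients = [0.0, 0.0, 0.0]
`grad_refs = [gradients] * 2` → grad_refs = [[0.0, 0.0, 0.0], [0.0, 0.0, 0.0]]
`accumulate(grad_refs[0], [1.0, 3.5, 3.5])` → gradients = [1.0, 3.5, 3.5]; grad_refs = [[1.0, 3.5, 3.5], [1.0, 3.5, 3.5]]
`accumulate(grad_refs[1], [2.0, 3.0, 3.5])` → gradients = [3.0, 6.5, 7.0]; grad_refs = [[3.0, 6.5, 7.0], [3.0, 6.5, 7.0]]
`print(gradients)` → prints [3.0, 6.5, 7.0]
`print(grad_refs[0] is grad_refs[1])` → prints True

Answer:
[3.0, 6.5, 7.0]
True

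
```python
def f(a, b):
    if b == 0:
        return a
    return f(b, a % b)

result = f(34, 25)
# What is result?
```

f(34, 25) -> f(25, 9) -> f(9, 7) -> f(7, 2) -> f(2, 1) -> f(1, 0) -> 1

Answer: 1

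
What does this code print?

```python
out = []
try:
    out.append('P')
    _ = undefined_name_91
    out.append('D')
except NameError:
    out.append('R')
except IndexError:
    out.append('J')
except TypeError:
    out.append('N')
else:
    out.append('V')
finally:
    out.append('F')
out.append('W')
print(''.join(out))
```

Execution trace: 'P' (try body) → 'R' (except NameError) → 'F' (finally) → 'W' (after the try/except). Output: PRFW

Answer: PRFW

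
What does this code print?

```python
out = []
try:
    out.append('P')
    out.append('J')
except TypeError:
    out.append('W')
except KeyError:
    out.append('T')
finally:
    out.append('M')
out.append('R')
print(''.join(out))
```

Execution trace: 'P' (try body) → 'J' (try body, no exception) → 'M' (finally) → 'R' (after the try/except). Output: PJMR

Answer: PJMR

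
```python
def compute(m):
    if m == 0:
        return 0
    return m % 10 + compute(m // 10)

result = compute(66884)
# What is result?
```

Sum of digits of 66884: 4 + 8 + 8 + 6 + 6 = 32

Answer: 32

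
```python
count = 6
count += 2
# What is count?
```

Trace:
`count = 6` → count = 6
`count += 2` → count = 8
So count = 8

Answer: 8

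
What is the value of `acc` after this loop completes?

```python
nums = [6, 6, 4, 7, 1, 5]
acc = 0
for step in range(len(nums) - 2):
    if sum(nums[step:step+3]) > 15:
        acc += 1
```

Count windows with sum > 15
`acc` takes the values: 0 → 1 → 2

Answer: 2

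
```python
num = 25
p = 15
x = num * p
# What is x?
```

Trace:
`num = 25` → num = 25
`p = 15` → p = 15
`x = num * p` → x = 375
So x = 375

Answer: 375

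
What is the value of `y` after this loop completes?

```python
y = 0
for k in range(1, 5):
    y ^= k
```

XOR of 1 to 4
`y` takes the values: 0 → 1 → 3 → 0 → 4

Answer: 4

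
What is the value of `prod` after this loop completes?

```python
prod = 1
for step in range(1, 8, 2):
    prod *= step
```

Product of 1, 3, 5, ... up to 7
`prod` takes the values: 1 → 3 → 15 → 105

Answer: 105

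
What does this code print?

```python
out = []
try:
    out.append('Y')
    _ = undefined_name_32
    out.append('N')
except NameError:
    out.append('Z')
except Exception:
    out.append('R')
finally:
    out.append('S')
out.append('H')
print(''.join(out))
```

Execution trace: 'Y' (try body) → 'Z' (except NameError) → 'S' (finally) → 'H' (after the try/except). Output: YZSH

Answer: YZSH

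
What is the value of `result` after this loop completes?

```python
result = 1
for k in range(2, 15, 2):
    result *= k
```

Product of even numbers 2 to 14
`result` takes the values: 1 → 2 → 8 → 48 → 384 → 3840 → 46080 → 645120

Answer: 645120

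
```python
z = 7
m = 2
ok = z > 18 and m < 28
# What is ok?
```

Trace:
`z = 7` → z = 7
`m = 2` → m = 2
`ok = z > 18 and m < 28` → ok = False
So ok = False

Answer: False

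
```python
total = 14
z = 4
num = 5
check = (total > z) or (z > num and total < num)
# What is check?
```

Trace:
`total = 14` → total = 14
`z = 4` → z = 4
`num = 5` → num = 5
`check = (total > z) or (z > num and total < num)` → check = True
So check = True

Answer: True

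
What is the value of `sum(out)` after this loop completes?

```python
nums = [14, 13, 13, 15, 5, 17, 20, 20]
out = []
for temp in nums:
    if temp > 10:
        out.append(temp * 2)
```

Sum of doubled values > 10
`out` takes the values: [] → [28] → [28, 26] → [28, 26, 26] → [28, 26, 26, 30] → [28, 26, 26, 30, 34] → [28, 26, 26, 30, 34, 40] → [28, 26, 26, 30, 34, 40, 40]
So `sum(out)` = 224

Answer: 224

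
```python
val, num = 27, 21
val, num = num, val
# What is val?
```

Trace:
`val, num = 27, 21` → val = 27; num = 21
`val, num = num, val` → val = 21; num = 27
So val = 21

Answer: 21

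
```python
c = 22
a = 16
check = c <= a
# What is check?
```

Trace:
`c = 22` → c = 22
`a = 16` → a = 16
`check = c <= a` → check = False
So check = False

Answer: False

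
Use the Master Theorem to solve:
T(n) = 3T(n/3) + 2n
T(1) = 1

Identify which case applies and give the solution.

a=3, b=3, f(n)=2n. log_3(3) = 1. Since c=1 = 1, Case 2 applies: T(n) = Θ(n^log_b(a) · log n) = O(n log n).

Answer: O(n log n) - Case 2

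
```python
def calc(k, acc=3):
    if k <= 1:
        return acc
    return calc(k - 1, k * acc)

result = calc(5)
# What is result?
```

Accumulator trace (n, acc): (5, 3) -> (4, 15) -> (3, 60) -> (2, 180) -> (1, 360) -> return 360

Answer: 360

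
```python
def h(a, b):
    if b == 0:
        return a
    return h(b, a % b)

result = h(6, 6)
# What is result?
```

h(6, 6) -> h(6, 0) -> 6

Answer: 6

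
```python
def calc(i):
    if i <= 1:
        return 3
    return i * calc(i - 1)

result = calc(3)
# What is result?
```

calc(3) = 3 * 2 * 3 = 18

Answer: 18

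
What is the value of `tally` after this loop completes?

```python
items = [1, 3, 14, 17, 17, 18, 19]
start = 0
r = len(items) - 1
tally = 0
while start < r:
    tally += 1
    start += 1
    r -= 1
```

Iterations until pointers meet (list length 7)
`tally` takes the values: 0 → 1 → 2 → 3

Answer: 3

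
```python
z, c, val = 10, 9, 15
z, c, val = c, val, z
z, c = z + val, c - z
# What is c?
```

Trace:
`z, c, val = 10, 9, 15` → z = 10; c = 9; val = 15
`z, c, val = c, val, z` → z = 9; c = 15; val = 10
`z, c = z + val, c - z` → z = 19; c = 6
So c = 6

Answer: 6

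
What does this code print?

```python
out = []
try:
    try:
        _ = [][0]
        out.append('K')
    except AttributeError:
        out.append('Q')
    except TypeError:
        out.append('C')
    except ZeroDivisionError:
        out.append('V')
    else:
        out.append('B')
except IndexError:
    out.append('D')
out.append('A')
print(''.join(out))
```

Execution trace: 'D' (outer except IndexError) → 'A' (after the try/except). Output: DA

Answer: DA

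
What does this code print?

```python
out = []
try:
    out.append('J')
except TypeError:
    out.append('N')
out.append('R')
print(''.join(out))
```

Execution trace: 'J' (try body, no exception) → 'R' (after the try/except). Output: JR

Answer: JR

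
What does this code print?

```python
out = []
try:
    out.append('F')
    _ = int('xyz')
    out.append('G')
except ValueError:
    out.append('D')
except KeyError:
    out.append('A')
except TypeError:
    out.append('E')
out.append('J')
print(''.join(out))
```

Execution trace: 'F' (try body) → 'D' (except ValueError) → 'J' (after the try/except). Output: FDJ

Answer: FDJ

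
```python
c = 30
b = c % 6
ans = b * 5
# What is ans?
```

Trace:
`c = 30` → c = 30
`b = c % 6` → b = 0
`ans = b * 5` → ans = 0
So ans = 0

Answer: 0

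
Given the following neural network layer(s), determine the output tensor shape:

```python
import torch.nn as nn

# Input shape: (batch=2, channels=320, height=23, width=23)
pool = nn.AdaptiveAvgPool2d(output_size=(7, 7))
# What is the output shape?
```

Input: (2, 320, 23, 23) -> Output: (2, 320, 7, 7)

Answer: (2, 320, 7, 7)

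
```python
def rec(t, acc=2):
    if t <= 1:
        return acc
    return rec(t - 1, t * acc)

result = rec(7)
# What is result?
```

Accumulator trace (n, acc): (7, 2) -> (6, 14) -> (5, 84) -> (4, 420) -> (3, 1680) -> (2, 5040) -> (1, 10080) -> return 10080

Answer: 10080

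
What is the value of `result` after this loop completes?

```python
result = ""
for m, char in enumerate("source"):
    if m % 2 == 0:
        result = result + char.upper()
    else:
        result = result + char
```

Uppercase even positions in 'source'
`result` takes the values: "" → "S" → "So" → "SoU" → "SoUr" → "SoUrC" → "SoUrCe"

Answer: "SoUrCe"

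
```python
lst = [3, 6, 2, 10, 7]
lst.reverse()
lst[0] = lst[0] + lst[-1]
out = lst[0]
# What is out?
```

Trace:
`lst = [3, 6, 2, 10, 7]` → lst = [3, 6, 2, 10, 7]
`lst.reverse()` → lst = [7, 10, 2, 6, 3]
`lst[0] = lst[0] + lst[-1]` → lst = [10, 10, 2, 6, 3]
`out = lst[0]` → out = 10
So out = 10

Answer: 10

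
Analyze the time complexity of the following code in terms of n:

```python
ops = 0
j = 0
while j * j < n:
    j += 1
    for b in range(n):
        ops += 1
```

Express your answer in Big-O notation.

Each loop level contributes: √n × n. Multiplying the contributions gives O(n√n).

Answer: O(n√n)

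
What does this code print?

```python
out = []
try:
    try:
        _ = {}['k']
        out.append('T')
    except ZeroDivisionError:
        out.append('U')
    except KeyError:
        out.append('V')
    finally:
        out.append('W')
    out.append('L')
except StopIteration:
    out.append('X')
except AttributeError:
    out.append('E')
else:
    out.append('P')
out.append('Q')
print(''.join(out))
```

Execution trace: 'V' (inner except KeyError) → 'W' (inner finally) → 'L' (try body, no exception) → 'P' (else) → 'Q' (after the try/except). Output: VWLPQ

Answer: VWLPQ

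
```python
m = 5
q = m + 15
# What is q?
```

Trace:
`m = 5` → m = 5
`q = m + 15` → q = 20
So q = 20

Answer: 20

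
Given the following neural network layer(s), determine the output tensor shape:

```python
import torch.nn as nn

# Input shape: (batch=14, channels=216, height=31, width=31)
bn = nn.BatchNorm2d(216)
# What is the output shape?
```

Input: (14, 216, 31, 31) -> Output: (14, 216, 31, 31)

Answer: (14, 216, 31, 31)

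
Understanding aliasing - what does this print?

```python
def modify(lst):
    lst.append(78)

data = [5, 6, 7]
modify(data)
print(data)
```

Key concept: function modifies passed list.
Step by step:
`data = [5, 6, 7]` → data = [5, 6, 7]
`modify(data)` → data = [5, 6, 7, 78]
`print(data)` → prints [5, 6, 7, 78]

Answer: [5, 6, 7, 78]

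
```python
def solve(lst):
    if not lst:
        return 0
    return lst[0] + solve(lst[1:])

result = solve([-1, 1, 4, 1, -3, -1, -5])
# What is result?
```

(-1) + 1 + 4 + 1 + (-3) + (-1) + (-5) + 0 = -4

Answer: -4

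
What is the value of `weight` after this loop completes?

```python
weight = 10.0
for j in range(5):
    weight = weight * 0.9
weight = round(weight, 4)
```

Exponential decay: 10.0 * 0.9^5
`weight` takes the values: 10.0 → 9.0 → 8.1 → 7.29 → 6.561 → 5.9049

Answer: 5.9049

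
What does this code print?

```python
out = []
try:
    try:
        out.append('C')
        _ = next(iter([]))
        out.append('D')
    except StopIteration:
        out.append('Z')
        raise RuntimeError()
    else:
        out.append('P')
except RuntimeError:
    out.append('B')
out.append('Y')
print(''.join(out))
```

Execution trace: 'C' (inner try body) → 'Z' (inner except StopIteration) → 'B' (outer except RuntimeError) → 'Y' (after the try/except). Output: CZBY

Answer: CZBY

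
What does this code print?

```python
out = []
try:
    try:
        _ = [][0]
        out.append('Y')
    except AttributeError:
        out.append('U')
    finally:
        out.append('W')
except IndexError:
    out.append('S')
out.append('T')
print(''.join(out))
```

Execution trace: 'W' (finally) → 'S' (outer except IndexError) → 'T' (after the try/except). Output: WST

Answer: WST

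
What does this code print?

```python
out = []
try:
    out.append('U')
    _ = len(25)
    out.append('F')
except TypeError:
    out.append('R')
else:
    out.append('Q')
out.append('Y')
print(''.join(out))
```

Execution trace: 'U' (try body) → 'R' (except TypeError) → 'Y' (after the try/except). Output: URY

Answer: URY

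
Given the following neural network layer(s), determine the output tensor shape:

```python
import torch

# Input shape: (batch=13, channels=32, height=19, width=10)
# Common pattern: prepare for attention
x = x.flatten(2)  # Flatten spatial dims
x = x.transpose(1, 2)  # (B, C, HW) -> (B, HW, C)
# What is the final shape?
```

Input: (13, 32, 19, 10) -> after flatten(2): (13, 32, 190) -> Output: (13, 190, 32)

Answer: (13, 190, 32)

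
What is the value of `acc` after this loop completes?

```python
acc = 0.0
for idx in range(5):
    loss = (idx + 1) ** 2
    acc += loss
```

Sum of squared losses 1² + 2² + ... + 5²
`acc` takes the values: 0.0 → 1.0 → 5.0 → 14.0 → 30.0 → 55.0

Answer: 55.0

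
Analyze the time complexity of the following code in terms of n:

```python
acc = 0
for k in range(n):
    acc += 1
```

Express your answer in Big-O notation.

Each loop level contributes: n. Multiplying the contributions gives O(n).

Answer: O(n)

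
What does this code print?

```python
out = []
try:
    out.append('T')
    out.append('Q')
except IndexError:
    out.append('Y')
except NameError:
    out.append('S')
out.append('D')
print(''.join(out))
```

Execution trace: 'T' (try body) → 'Q' (try body, no exception) → 'D' (after the try/except). Output: TQD

Answer: TQD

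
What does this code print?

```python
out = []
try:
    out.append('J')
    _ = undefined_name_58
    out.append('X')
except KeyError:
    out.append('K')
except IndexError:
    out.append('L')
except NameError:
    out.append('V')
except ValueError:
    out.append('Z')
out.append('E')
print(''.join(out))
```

Execution trace: 'J' (try body) → 'V' (except NameError) → 'E' (after the try/except). Output: JVE

Answer: JVE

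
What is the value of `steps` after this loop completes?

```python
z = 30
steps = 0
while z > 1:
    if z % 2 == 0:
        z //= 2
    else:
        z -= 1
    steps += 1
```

Steps to reduce 30 to 1
`steps` takes the values: 0 → 1 → 2 → 3 → 4 → 5 → 6 → 7

Answer: 7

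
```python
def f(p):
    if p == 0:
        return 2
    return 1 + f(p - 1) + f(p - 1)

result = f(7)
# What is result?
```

f(p) = 1 + 2·f(p-1), f(0)=2. Closed form: (2+1)·2^7 - 1 = 383.

Answer: 383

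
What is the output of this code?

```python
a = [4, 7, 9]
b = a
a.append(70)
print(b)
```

Key concept: basic list aliasing.
Step by step:
`a = [4, 7, 9]` → a = [4, 7, 9]
`b = a` → b = [4, 7, 9] (same object as a)
`a.append(70)` → a = [4, 7, 9, 70] (same object as b); b = [4, 7, 9, 70] (same object as a)
`print(b)` → prints [4, 7, 9, 70]

Answer: [4, 7, 9, 70]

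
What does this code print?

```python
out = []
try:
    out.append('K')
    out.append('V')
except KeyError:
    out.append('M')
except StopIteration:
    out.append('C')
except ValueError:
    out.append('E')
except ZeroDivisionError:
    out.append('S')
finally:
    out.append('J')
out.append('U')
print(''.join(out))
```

Execution trace: 'K' (try body) → 'V' (try body, no exception) → 'J' (finally) → 'U' (after the try/except). Output: KVJU

Answer: KVJU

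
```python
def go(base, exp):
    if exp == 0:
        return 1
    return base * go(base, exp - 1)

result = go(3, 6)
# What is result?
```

go(3, 6) = 3 * 3 * 3 * 3 * 3 * 3 = 729

Answer: 729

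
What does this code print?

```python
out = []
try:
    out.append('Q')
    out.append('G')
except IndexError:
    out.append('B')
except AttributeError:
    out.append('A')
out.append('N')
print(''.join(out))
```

Execution trace: 'Q' (try body) → 'G' (try body, no exception) → 'N' (after the try/except). Output: QGN

Answer: QGN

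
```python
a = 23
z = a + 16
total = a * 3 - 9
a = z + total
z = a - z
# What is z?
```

Trace:
`a = 23` → a = 23
`z = a + 16` → z = 39
`total = a * 3 - 9` → total = 60
`a = z + total` → a = 99
`z = a - z` → z = 60
So z = 60

Answer: 60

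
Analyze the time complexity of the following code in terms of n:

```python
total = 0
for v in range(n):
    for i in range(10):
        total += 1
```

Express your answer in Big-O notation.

Each loop level contributes: n × 1. Multiplying the contributions gives O(n).

Answer: O(n)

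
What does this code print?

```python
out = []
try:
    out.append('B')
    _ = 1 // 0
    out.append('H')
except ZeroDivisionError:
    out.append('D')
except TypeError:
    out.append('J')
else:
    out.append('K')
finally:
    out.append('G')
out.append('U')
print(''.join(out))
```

Execution trace: 'B' (try body) → 'D' (except ZeroDivisionError) → 'G' (finally) → 'U' (after the try/except). Output: BDGU

Answer: BDGU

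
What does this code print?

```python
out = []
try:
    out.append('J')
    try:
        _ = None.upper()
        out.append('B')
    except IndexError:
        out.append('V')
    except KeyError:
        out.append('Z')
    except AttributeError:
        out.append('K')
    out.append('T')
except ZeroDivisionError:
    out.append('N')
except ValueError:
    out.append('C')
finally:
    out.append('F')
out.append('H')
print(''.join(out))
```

Execution trace: 'J' (try body) → 'K' (inner except AttributeError) → 'T' (try body, no exception) → 'F' (finally) → 'H' (after the try/except). Output: JKTFH

Answer: JKTFH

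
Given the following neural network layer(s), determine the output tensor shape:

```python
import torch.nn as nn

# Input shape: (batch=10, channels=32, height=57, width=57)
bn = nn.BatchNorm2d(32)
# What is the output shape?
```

Input: (10, 32, 57, 57) -> Output: (10, 32, 57, 57)

Answer: (10, 32, 57, 57)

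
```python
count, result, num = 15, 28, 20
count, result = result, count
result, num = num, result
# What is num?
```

Trace:
`count, result, num = 15, 28, 20` → count = 15; result = 28; num = 20
`count, result = result, count` → count = 28; result = 15
`result, num = num, result` → result = 20; num = 15
So num = 15

Answer: 15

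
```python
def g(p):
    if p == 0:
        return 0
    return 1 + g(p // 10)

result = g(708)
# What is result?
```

Count of digits of 708: 3

Answer: 3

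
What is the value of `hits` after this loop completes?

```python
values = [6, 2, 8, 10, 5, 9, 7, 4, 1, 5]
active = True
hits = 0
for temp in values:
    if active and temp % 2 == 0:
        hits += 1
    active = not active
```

Count even values at even positions
`hits` takes the values: 0 → 1 → 2

Answer: 2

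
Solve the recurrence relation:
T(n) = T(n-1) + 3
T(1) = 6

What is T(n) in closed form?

Unrolling: T(n) = T(1) + 3·(n-1) = 6 + 3(n-1) = 3n + 3.

Answer: T(n) = 3n + 3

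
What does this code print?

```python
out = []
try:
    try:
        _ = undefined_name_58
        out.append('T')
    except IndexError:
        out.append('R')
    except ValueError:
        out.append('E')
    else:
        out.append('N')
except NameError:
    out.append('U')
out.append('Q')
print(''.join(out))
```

Execution trace: 'U' (outer except NameError) → 'Q' (after the try/except). Output: UQ

Answer: UQ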